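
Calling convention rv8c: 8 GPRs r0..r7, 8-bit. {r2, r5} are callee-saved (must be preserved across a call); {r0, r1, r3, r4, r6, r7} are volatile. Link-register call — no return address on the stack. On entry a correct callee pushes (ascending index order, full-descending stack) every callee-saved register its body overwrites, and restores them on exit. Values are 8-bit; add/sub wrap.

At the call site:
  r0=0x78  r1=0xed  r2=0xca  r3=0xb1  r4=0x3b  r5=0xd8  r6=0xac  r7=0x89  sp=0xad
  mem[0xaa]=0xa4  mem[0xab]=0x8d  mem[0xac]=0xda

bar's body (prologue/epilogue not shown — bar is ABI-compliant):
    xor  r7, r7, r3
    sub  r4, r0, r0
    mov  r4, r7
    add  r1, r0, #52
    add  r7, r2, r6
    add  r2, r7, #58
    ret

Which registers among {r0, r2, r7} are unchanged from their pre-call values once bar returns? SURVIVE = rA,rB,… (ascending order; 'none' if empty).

SURVIVE = r0,r2

prologue: push r2 → mem[0xac]=0xca, sp=0xac
body[0] xor  r7, r7, r3 → r7=0x38
body[1] sub  r4, r0, r0 → r4=0x00
body[2] mov  r4, r7 → r4=0x38
body[3] add  r1, r0, #52 → r1=0xac
body[4] add  r7, r2, r6 → r7=0x76
body[5] add  r2, r7, #58 → r2=0xb0
epilogue: pop r2=0xca, sp=0xad
r0: caller-saved, written=False
r2: callee-saved, written=True
r7: caller-saved, written=True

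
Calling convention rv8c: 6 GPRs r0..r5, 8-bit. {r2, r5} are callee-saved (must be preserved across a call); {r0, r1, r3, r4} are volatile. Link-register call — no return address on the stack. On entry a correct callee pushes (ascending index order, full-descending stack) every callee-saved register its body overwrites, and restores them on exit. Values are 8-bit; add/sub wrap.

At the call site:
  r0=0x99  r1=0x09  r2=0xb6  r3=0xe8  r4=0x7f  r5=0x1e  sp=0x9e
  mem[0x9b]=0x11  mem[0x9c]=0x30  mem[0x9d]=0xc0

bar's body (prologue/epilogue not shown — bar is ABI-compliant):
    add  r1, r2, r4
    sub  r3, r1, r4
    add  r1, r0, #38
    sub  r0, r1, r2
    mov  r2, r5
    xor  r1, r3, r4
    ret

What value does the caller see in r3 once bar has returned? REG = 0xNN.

REG = 0xb6

prologue: push r2 → mem[0x9d]=0xb6, sp=0x9d
body[0] add  r1, r2, r4 → r1=0x35
body[1] sub  r3, r1, r4 → r3=0xb6
body[2] add  r1, r0, #38 → r1=0xbf
body[3] sub  r0, r1, r2 → r0=0x09
body[4] mov  r2, r5 → r2=0x1e
body[5] xor  r1, r3, r4 → r1=0xc9
epilogue: pop r2=0xb6, sp=0x9e
r3 is caller-saved → body value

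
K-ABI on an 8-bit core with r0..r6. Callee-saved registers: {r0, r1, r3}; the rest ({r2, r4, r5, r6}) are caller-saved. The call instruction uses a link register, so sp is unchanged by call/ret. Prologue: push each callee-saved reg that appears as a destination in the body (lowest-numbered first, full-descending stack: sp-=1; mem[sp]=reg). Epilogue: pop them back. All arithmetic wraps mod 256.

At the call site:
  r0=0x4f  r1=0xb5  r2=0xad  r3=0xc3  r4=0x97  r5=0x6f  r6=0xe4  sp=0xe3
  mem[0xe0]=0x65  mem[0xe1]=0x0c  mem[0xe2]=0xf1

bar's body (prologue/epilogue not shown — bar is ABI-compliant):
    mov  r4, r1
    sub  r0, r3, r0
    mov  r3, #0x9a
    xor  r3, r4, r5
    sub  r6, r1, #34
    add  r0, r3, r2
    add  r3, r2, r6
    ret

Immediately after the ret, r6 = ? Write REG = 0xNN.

prologue: push r0 → mem[0xe2]=0x4f, sp=0xe2
prologue: push r3 → mem[0xe1]=0xc3, sp=0xe1
body[0] mov  r4, r1 → r4=0xb5
body[1] sub  r0, r3, r0 → r0=0x74
body[2] mov  r3, #0x9a → r3=0x9a
body[3] xor  r3, r4, r5 → r3=0xda
body[4] sub  r6, r1, #34 → r6=0x93
body[5] add  r0, r3, r2 → r0=0x87
body[6] add  r3, r2, r6 → r3=0x40
epilogue: pop r3=0xc3, sp=0xe2
epilogue: pop r0=0x4f, sp=0xe3
r6 is caller-saved → body value

REG = 0x93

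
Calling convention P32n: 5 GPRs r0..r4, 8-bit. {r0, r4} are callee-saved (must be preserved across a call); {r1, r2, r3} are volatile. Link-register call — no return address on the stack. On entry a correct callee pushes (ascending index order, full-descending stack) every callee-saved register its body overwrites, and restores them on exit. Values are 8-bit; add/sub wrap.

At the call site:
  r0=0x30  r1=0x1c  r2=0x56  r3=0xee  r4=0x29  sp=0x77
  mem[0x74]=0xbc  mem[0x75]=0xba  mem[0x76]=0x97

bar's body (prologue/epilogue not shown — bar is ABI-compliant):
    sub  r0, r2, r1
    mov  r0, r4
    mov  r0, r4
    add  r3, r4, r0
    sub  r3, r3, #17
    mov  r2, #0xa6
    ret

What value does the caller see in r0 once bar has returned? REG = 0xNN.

prologue: push r0 -> mem[0x76]=0x30, sp=0x76
body[0] sub  r0, r2, r1 -> r0=0x3a
body[1] mov  r0, r4 -> r0=0x29
body[2] mov  r0, r4 -> r0=0x29
body[3] add  r3, r4, r0 -> r3=0x52
body[4] sub  r3, r3, #17 -> r3=0x41
body[5] mov  r2, #0xa6 -> r2=0xa6
epilogue: pop r0=0x30, sp=0x77
r0 is callee-saved -> restored

REG = 0x30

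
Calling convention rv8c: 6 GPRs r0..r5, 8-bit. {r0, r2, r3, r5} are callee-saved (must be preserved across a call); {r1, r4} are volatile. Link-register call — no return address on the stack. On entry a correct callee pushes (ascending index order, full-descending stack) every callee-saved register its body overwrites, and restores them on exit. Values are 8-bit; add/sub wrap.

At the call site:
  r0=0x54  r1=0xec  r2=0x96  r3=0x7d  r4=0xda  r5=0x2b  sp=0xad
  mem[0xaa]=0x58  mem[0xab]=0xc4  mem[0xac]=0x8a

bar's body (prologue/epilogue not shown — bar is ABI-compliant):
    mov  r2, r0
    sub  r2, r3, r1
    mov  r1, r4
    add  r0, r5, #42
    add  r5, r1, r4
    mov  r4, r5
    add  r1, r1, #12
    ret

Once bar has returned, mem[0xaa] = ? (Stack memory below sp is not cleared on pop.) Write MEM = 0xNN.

MEM = 0x2b

prologue: push r0 -> mem[0xac]=0x54, sp=0xac
prologue: push r2 -> mem[0xab]=0x96, sp=0xab
prologue: push r5 -> mem[0xaa]=0x2b, sp=0xaa
body[0] mov  r2, r0 -> r2=0x54
body[1] sub  r2, r3, r1 -> r2=0x91
body[2] mov  r1, r4 -> r1=0xda
body[3] add  r0, r5, #42 -> r0=0x55
body[4] add  r5, r1, r4 -> r5=0xb4
body[5] mov  r4, r5 -> r4=0xb4
body[6] add  r1, r1, #12 -> r1=0xe6
epilogue: pop r5=0x2b, sp=0xab
epilogue: pop r2=0x96, sp=0xac
epilogue: pop r0=0x54, sp=0xad
prologue pushed ['r0', 'r2', 'r5'] at ['0xac', '0xab', '0xaa']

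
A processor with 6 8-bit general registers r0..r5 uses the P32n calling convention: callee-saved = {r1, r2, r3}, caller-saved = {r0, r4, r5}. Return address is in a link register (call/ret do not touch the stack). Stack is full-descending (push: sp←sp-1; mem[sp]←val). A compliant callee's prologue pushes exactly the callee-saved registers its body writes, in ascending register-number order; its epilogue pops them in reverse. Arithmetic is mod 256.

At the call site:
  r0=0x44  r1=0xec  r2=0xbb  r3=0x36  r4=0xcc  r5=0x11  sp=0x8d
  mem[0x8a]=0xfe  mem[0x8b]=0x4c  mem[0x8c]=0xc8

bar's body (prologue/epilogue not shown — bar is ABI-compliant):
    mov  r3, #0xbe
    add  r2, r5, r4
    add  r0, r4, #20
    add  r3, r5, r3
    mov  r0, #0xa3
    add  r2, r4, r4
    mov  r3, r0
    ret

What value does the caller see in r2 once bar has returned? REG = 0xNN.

prologue: push r2 → mem[0x8c]=0xbb, sp=0x8c
prologue: push r3 → mem[0x8b]=0x36, sp=0x8b
body[0] mov  r3, #0xbe → r3=0xbe
body[1] add  r2, r5, r4 → r2=0xdd
body[2] add  r0, r4, #20 → r0=0xe0
body[3] add  r3, r5, r3 → r3=0xcf
body[4] mov  r0, #0xa3 → r0=0xa3
body[5] add  r2, r4, r4 → r2=0x98
body[6] mov  r3, r0 → r3=0xa3
epilogue: pop r3=0x36, sp=0x8c
epilogue: pop r2=0xbb, sp=0x8d
r2 is callee-saved → restored

REG = 0xbb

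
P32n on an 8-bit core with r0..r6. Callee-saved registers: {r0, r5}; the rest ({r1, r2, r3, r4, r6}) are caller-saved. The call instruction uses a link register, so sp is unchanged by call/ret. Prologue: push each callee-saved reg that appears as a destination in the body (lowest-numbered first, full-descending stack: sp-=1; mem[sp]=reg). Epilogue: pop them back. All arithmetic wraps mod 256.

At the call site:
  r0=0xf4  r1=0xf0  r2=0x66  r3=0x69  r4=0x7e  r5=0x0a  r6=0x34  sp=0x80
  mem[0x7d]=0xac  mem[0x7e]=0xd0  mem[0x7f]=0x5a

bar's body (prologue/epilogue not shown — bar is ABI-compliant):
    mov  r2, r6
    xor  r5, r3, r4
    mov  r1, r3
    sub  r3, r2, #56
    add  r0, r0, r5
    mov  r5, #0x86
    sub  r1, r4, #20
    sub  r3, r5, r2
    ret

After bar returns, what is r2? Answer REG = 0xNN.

REG = 0x34

prologue: push r0 -> mem[0x7f]=0xf4, sp=0x7f
prologue: push r5 -> mem[0x7e]=0x0a, sp=0x7e
body[0] mov  r2, r6 -> r2=0x34
body[1] xor  r5, r3, r4 -> r5=0x17
body[2] mov  r1, r3 -> r1=0x69
body[3] sub  r3, r2, #56 -> r3=0xfc
body[4] add  r0, r0, r5 -> r0=0x0b
body[5] mov  r5, #0x86 -> r5=0x86
body[6] sub  r1, r4, #20 -> r1=0x6a
body[7] sub  r3, r5, r2 -> r3=0x52
epilogue: pop r5=0x0a, sp=0x7f
epilogue: pop r0=0xf4, sp=0x80
r2 is caller-saved -> body value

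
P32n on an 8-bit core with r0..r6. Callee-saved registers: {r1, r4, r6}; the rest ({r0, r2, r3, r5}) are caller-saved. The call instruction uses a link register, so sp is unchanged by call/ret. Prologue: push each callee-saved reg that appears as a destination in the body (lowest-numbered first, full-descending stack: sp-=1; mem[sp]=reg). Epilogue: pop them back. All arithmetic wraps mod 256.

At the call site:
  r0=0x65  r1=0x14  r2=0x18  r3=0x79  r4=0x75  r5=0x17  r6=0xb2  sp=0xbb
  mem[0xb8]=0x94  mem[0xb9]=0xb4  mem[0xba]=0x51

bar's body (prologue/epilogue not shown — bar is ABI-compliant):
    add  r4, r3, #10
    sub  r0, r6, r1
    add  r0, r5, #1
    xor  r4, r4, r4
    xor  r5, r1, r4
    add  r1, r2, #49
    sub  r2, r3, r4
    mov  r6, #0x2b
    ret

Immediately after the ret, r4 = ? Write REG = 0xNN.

REG = 0x75

prologue: push r1 -> mem[0xba]=0x14, sp=0xba
prologue: push r4 -> mem[0xb9]=0x75, sp=0xb9
prologue: push r6 -> mem[0xb8]=0xb2, sp=0xb8
body[0] add  r4, r3, #10 -> r4=0x83
body[1] sub  r0, r6, r1 -> r0=0x9e
body[2] add  r0, r5, #1 -> r0=0x18
body[3] xor  r4, r4, r4 -> r4=0x00
body[4] xor  r5, r1, r4 -> r5=0x14
body[5] add  r1, r2, #49 -> r1=0x49
body[6] sub  r2, r3, r4 -> r2=0x79
body[7] mov  r6, #0x2b -> r6=0x2b
epilogue: pop r6=0xb2, sp=0xb9
epilogue: pop r4=0x75, sp=0xba
epilogue: pop r1=0x14, sp=0xbb
r4 is callee-saved -> restored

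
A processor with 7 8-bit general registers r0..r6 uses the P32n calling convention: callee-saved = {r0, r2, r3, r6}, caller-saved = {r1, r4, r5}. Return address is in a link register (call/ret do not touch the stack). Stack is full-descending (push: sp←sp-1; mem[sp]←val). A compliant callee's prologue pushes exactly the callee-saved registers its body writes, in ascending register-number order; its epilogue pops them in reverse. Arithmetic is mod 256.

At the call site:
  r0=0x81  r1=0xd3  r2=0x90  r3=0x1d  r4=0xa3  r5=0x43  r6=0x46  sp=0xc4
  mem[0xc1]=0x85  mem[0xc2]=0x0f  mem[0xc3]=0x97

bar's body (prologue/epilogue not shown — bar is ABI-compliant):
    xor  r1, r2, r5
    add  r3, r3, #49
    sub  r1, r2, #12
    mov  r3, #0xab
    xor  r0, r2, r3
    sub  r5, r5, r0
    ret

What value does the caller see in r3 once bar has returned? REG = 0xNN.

prologue: push r0 -> mem[0xc3]=0x81, sp=0xc3
prologue: push r3 -> mem[0xc2]=0x1d, sp=0xc2
body[0] xor  r1, r2, r5 -> r1=0xd3
body[1] add  r3, r3, #49 -> r3=0x4e
body[2] sub  r1, r2, #12 -> r1=0x84
body[3] mov  r3, #0xab -> r3=0xab
body[4] xor  r0, r2, r3 -> r0=0x3b
body[5] sub  r5, r5, r0 -> r5=0x08
epilogue: pop r3=0x1d, sp=0xc3
epilogue: pop r0=0x81, sp=0xc4
r3 is callee-saved -> restored

REG = 0x1d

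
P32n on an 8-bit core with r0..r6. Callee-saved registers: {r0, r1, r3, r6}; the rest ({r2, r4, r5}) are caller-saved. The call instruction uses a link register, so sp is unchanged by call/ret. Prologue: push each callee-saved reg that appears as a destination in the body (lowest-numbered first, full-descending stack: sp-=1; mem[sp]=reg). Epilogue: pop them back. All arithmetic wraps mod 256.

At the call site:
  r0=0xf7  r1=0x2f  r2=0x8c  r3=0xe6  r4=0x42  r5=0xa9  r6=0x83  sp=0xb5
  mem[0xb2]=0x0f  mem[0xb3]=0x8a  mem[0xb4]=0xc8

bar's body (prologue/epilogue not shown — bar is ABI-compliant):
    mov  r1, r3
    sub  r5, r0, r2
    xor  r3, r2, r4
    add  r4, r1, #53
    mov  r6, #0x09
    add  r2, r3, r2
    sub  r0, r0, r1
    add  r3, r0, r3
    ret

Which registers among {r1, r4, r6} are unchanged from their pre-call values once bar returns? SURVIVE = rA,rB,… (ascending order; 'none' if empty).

prologue: push r0 → mem[0xb4]=0xf7, sp=0xb4
prologue: push r1 → mem[0xb3]=0x2f, sp=0xb3
prologue: push r3 → mem[0xb2]=0xe6, sp=0xb2
prologue: push r6 → mem[0xb1]=0x83, sp=0xb1
body[0] mov  r1, r3 → r1=0xe6
body[1] sub  r5, r0, r2 → r5=0x6b
body[2] xor  r3, r2, r4 → r3=0xce
body[3] add  r4, r1, #53 → r4=0x1b
body[4] mov  r6, #0x09 → r6=0x09
body[5] add  r2, r3, r2 → r2=0x5a
body[6] sub  r0, r0, r1 → r0=0x11
body[7] add  r3, r0, r3 → r3=0xdf
epilogue: pop r6=0x83, sp=0xb2
epilogue: pop r3=0xe6, sp=0xb3
epilogue: pop r1=0x2f, sp=0xb4
epilogue: pop r0=0xf7, sp=0xb5
r1: callee-saved, written=True
r4: caller-saved, written=True
r6: callee-saved, written=True

SURVIVE = r1,r6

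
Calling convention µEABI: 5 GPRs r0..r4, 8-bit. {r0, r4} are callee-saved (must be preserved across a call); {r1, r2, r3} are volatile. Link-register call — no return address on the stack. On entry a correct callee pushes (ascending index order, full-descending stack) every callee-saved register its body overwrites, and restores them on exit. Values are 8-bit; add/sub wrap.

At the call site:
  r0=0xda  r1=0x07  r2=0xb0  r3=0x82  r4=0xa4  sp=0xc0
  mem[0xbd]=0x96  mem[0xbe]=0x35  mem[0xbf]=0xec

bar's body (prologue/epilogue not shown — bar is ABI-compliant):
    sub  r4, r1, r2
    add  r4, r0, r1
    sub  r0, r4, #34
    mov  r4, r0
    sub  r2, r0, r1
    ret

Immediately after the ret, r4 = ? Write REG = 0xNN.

prologue: push r0 → mem[0xbf]=0xda, sp=0xbf
prologue: push r4 → mem[0xbe]=0xa4, sp=0xbe
body[0] sub  r4, r1, r2 → r4=0x57
body[1] add  r4, r0, r1 → r4=0xe1
body[2] sub  r0, r4, #34 → r0=0xbf
body[3] mov  r4, r0 → r4=0xbf
body[4] sub  r2, r0, r1 → r2=0xb8
epilogue: pop r4=0xa4, sp=0xbf
epilogue: pop r0=0xda, sp=0xc0
r4 is callee-saved → restored

REG = 0xa4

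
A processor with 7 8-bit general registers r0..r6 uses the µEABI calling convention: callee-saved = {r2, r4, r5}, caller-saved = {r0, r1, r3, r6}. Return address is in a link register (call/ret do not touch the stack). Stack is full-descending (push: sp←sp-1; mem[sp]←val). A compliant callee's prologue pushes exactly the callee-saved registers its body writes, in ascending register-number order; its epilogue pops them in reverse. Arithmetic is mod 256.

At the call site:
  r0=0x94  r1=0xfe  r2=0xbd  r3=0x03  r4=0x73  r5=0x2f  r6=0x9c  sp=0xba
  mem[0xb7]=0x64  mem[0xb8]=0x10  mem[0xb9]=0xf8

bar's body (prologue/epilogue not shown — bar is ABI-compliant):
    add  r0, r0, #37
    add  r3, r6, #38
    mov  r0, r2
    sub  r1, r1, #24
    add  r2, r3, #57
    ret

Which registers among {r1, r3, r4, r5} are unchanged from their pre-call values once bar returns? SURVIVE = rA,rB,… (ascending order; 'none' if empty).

prologue: push r2 → mem[0xb9]=0xbd, sp=0xb9
body[0] add  r0, r0, #37 → r0=0xb9
body[1] add  r3, r6, #38 → r3=0xc2
body[2] mov  r0, r2 → r0=0xbd
body[3] sub  r1, r1, #24 → r1=0xe6
body[4] add  r2, r3, #57 → r2=0xfb
epilogue: pop r2=0xbd, sp=0xba
r1: caller-saved, written=True
r3: caller-saved, written=True
r4: callee-saved, written=False
r5: callee-saved, written=False

SURVIVE = r4,r5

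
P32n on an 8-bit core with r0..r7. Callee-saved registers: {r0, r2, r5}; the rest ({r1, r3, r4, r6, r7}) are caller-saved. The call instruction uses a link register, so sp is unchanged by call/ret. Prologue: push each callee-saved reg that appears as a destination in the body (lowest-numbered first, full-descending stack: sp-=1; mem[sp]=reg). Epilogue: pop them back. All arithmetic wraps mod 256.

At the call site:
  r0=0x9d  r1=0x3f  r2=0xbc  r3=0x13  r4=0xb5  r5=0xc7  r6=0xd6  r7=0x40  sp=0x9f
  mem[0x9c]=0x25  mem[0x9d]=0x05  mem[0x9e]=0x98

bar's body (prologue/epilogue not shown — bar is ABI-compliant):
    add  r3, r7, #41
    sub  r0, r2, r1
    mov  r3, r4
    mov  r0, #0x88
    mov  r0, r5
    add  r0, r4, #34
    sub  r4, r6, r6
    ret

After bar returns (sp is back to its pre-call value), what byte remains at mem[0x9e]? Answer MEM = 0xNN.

prologue: push r0 -> mem[0x9e]=0x9d, sp=0x9e
body[0] add  r3, r7, #41 -> r3=0x69
body[1] sub  r0, r2, r1 -> r0=0x7d
body[2] mov  r3, r4 -> r3=0xb5
body[3] mov  r0, #0x88 -> r0=0x88
body[4] mov  r0, r5 -> r0=0xc7
body[5] add  r0, r4, #34 -> r0=0xd7
body[6] sub  r4, r6, r6 -> r4=0x00
epilogue: pop r0=0x9d, sp=0x9f
prologue pushed ['r0'] at ['0x9e']

MEM = 0x9d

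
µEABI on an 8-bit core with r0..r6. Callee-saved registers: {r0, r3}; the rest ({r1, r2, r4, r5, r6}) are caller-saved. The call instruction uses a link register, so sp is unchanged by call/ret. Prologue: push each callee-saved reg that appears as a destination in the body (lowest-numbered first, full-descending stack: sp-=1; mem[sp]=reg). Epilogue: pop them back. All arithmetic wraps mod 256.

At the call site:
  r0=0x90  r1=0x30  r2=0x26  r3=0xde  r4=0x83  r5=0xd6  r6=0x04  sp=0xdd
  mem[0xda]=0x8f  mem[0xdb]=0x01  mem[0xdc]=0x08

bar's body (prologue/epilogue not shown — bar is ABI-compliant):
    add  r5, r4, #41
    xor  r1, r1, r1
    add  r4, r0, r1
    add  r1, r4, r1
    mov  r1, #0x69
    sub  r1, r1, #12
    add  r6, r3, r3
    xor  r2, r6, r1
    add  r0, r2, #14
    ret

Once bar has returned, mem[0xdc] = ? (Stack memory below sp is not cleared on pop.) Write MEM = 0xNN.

MEM = 0x90

prologue: push r0 -> mem[0xdc]=0x90, sp=0xdc
body[0] add  r5, r4, #41 -> r5=0xac
body[1] xor  r1, r1, r1 -> r1=0x00
body[2] add  r4, r0, r1 -> r4=0x90
body[3] add  r1, r4, r1 -> r1=0x90
body[4] mov  r1, #0x69 -> r1=0x69
body[5] sub  r1, r1, #12 -> r1=0x5d
body[6] add  r6, r3, r3 -> r6=0xbc
body[7] xor  r2, r6, r1 -> r2=0xe1
body[8] add  r0, r2, #14 -> r0=0xef
epilogue: pop r0=0x90, sp=0xdd
prologue pushed ['r0'] at ['0xdc']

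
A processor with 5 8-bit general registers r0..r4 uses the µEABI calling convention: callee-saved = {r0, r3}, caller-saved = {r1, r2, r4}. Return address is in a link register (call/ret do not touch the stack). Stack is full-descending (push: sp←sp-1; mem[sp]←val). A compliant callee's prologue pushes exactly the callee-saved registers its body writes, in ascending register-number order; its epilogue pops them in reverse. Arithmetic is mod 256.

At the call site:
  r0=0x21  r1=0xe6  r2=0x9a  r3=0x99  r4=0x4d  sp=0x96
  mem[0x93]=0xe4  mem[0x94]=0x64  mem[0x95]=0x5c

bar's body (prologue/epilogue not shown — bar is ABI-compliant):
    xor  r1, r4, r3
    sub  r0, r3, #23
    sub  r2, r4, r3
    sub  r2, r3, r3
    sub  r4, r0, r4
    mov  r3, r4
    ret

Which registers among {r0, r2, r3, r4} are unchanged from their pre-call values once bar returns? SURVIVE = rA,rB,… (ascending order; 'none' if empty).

prologue: push r0 → mem[0x95]=0x21, sp=0x95
prologue: push r3 → mem[0x94]=0x99, sp=0x94
body[0] xor  r1, r4, r3 → r1=0xd4
body[1] sub  r0, r3, #23 → r0=0x82
body[2] sub  r2, r4, r3 → r2=0xb4
body[3] sub  r2, r3, r3 → r2=0x00
body[4] sub  r4, r0, r4 → r4=0x35
body[5] mov  r3, r4 → r3=0x35
epilogue: pop r3=0x99, sp=0x95
epilogue: pop r0=0x21, sp=0x96
r0: callee-saved, written=True
r2: caller-saved, written=True
r3: callee-saved, written=True
r4: caller-saved, written=True

SURVIVE = r0,r3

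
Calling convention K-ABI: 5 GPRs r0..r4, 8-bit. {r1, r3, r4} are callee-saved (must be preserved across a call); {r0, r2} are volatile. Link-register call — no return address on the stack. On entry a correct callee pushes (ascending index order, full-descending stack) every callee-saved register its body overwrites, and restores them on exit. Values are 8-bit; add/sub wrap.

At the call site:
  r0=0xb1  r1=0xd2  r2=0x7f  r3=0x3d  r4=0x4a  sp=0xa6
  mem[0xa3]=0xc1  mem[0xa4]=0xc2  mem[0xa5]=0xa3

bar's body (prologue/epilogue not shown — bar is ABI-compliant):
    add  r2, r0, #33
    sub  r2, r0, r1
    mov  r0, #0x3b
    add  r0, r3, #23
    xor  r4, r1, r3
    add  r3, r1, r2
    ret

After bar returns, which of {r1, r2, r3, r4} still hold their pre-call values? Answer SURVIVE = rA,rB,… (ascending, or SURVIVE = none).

prologue: push r3 → mem[0xa5]=0x3d, sp=0xa5
prologue: push r4 → mem[0xa4]=0x4a, sp=0xa4
body[0] add  r2, r0, #33 → r2=0xd2
body[1] sub  r2, r0, r1 → r2=0xdf
body[2] mov  r0, #0x3b → r0=0x3b
body[3] add  r0, r3, #23 → r0=0x54
body[4] xor  r4, r1, r3 → r4=0xef
body[5] add  r3, r1, r2 → r3=0xb1
epilogue: pop r4=0x4a, sp=0xa5
epilogue: pop r3=0x3d, sp=0xa6
r1: callee-saved, written=False
r2: caller-saved, written=True
r3: callee-saved, written=True
r4: callee-saved, written=True

SURVIVE = r1,r3,r4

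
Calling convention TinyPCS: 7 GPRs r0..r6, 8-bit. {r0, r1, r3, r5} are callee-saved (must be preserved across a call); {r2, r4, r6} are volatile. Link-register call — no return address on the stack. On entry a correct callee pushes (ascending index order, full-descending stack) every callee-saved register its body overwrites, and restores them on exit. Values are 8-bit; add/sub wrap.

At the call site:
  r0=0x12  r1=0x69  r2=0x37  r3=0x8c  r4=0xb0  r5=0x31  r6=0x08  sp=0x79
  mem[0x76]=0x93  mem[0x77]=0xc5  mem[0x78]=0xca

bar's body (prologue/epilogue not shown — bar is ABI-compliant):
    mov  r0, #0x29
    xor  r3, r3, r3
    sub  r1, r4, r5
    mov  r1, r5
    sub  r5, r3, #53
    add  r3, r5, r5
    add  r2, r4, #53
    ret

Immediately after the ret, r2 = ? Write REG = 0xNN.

prologue: push r0 → mem[0x78]=0x12, sp=0x78
prologue: push r1 → mem[0x77]=0x69, sp=0x77
prologue: push r3 → mem[0x76]=0x8c, sp=0x76
prologue: push r5 → mem[0x75]=0x31, sp=0x75
body[0] mov  r0, #0x29 → r0=0x29
body[1] xor  r3, r3, r3 → r3=0x00
body[2] sub  r1, r4, r5 → r1=0x7f
body[3] mov  r1, r5 → r1=0x31
body[4] sub  r5, r3, #53 → r5=0xcb
body[5] add  r3, r5, r5 → r3=0x96
body[6] add  r2, r4, #53 → r2=0xe5
epilogue: pop r5=0x31, sp=0x76
epilogue: pop r3=0x8c, sp=0x77
epilogue: pop r1=0x69, sp=0x78
epilogue: pop r0=0x12, sp=0x79
r2 is caller-saved → body value

REG = 0xe5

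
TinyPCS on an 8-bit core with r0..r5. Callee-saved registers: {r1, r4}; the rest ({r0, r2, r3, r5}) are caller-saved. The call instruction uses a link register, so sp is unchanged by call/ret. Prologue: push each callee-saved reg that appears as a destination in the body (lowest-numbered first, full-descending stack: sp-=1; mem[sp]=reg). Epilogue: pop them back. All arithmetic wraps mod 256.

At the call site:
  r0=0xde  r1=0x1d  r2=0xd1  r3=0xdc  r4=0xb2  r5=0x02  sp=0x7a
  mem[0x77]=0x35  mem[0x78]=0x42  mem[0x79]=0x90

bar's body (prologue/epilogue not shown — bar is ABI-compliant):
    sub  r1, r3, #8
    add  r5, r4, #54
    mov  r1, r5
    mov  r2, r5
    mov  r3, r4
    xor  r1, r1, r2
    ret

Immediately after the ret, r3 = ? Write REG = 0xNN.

REG = 0xb2

prologue: push r1 → mem[0x79]=0x1d, sp=0x79
body[0] sub  r1, r3, #8 → r1=0xd4
body[1] add  r5, r4, #54 → r5=0xe8
body[2] mov  r1, r5 → r1=0xe8
body[3] mov  r2, r5 → r2=0xe8
body[4] mov  r3, r4 → r3=0xb2
body[5] xor  r1, r1, r2 → r1=0x00
epilogue: pop r1=0x1d, sp=0x7a
r3 is caller-saved → body value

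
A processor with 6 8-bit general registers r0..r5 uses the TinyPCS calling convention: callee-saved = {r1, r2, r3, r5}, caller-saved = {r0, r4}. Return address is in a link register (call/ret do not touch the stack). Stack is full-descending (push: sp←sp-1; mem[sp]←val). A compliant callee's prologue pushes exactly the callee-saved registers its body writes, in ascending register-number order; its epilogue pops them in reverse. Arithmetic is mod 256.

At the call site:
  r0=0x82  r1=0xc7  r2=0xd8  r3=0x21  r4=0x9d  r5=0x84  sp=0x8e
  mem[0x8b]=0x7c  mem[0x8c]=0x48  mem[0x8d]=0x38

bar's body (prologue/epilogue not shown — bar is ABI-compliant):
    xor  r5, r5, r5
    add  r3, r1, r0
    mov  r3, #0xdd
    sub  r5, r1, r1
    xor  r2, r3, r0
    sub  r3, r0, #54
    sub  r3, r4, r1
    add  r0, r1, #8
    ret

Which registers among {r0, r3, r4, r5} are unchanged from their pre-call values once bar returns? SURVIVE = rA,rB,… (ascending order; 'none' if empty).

prologue: push r2 → mem[0x8d]=0xd8, sp=0x8d
prologue: push r3 → mem[0x8c]=0x21, sp=0x8c
prologue: push r5 → mem[0x8b]=0x84, sp=0x8b
body[0] xor  r5, r5, r5 → r5=0x00
body[1] add  r3, r1, r0 → r3=0x49
body[2] mov  r3, #0xdd → r3=0xdd
body[3] sub  r5, r1, r1 → r5=0x00
body[4] xor  r2, r3, r0 → r2=0x5f
body[5] sub  r3, r0, #54 → r3=0x4c
body[6] sub  r3, r4, r1 → r3=0xd6
body[7] add  r0, r1, #8 → r0=0xcf
epilogue: pop r5=0x84, sp=0x8c
epilogue: pop r3=0x21, sp=0x8d
epilogue: pop r2=0xd8, sp=0x8e
r0: caller-saved, written=True
r3: callee-saved, written=True
r4: caller-saved, written=False
r5: callee-saved, written=True

SURVIVE = r3,r4,r5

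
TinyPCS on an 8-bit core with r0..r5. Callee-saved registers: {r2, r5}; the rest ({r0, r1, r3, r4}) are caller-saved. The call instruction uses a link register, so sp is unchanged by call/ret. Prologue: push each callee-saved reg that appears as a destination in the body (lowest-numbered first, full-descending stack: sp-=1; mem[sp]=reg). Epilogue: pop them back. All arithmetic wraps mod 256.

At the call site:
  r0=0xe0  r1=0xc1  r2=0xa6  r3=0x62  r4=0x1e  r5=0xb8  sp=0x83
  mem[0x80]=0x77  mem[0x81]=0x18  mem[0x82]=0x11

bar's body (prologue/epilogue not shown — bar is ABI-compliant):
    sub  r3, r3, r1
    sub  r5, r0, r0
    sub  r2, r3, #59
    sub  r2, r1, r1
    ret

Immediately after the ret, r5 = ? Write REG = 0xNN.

prologue: push r2 → mem[0x82]=0xa6, sp=0x82
prologue: push r5 → mem[0x81]=0xb8, sp=0x81
body[0] sub  r3, r3, r1 → r3=0xa1
body[1] sub  r5, r0, r0 → r5=0x00
body[2] sub  r2, r3, #59 → r2=0x66
body[3] sub  r2, r1, r1 → r2=0x00
epilogue: pop r5=0xb8, sp=0x82
epilogue: pop r2=0xa6, sp=0x83
r5 is callee-saved → restored

REG = 0xb8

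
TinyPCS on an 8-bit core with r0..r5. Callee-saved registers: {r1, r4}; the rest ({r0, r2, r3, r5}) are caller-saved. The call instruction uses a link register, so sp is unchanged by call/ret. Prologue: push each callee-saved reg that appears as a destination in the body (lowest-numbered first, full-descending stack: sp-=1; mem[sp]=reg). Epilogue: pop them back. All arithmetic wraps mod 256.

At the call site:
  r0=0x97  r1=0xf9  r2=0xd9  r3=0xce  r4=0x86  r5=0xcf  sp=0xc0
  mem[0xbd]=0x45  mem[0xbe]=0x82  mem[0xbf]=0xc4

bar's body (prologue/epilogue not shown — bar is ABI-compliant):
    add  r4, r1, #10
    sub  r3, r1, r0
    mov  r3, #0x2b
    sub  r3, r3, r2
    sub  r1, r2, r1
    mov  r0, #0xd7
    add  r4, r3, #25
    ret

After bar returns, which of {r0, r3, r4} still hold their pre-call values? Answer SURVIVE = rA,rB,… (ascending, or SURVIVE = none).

SURVIVE = r4

prologue: push r1 -> mem[0xbf]=0xf9, sp=0xbf
prologue: push r4 -> mem[0xbe]=0x86, sp=0xbe
body[0] add  r4, r1, #10 -> r4=0x03
body[1] sub  r3, r1, r0 -> r3=0x62
body[2] mov  r3, #0x2b -> r3=0x2b
body[3] sub  r3, r3, r2 -> r3=0x52
body[4] sub  r1, r2, r1 -> r1=0xe0
body[5] mov  r0, #0xd7 -> r0=0xd7
body[6] add  r4, r3, #25 -> r4=0x6b
epilogue: pop r4=0x86, sp=0xbf
epilogue: pop r1=0xf9, sp=0xc0
r0: caller-saved, written=True
r3: caller-saved, written=True
r4: callee-saved, written=True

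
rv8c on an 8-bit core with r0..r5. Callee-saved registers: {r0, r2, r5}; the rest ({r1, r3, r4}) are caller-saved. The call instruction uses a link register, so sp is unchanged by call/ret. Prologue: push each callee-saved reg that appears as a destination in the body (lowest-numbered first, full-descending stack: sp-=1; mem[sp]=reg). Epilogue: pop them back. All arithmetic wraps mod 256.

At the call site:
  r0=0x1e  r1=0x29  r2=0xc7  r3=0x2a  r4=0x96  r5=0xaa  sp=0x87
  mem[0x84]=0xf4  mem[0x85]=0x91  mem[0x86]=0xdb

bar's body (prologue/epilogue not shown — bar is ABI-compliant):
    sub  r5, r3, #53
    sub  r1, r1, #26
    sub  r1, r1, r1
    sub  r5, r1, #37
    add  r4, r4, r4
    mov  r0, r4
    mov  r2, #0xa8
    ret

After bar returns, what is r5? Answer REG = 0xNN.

prologue: push r0 → mem[0x86]=0x1e, sp=0x86
prologue: push r2 → mem[0x85]=0xc7, sp=0x85
prologue: push r5 → mem[0x84]=0xaa, sp=0x84
body[0] sub  r5, r3, #53 → r5=0xf5
body[1] sub  r1, r1, #26 → r1=0x0f
body[2] sub  r1, r1, r1 → r1=0x00
body[3] sub  r5, r1, #37 → r5=0xdb
body[4] add  r4, r4, r4 → r4=0x2c
body[5] mov  r0, r4 → r0=0x2c
body[6] mov  r2, #0xa8 → r2=0xa8
epilogue: pop r5=0xaa, sp=0x85
epilogue: pop r2=0xc7, sp=0x86
epilogue: pop r0=0x1e, sp=0x87
r5 is callee-saved → restored

REG = 0xaa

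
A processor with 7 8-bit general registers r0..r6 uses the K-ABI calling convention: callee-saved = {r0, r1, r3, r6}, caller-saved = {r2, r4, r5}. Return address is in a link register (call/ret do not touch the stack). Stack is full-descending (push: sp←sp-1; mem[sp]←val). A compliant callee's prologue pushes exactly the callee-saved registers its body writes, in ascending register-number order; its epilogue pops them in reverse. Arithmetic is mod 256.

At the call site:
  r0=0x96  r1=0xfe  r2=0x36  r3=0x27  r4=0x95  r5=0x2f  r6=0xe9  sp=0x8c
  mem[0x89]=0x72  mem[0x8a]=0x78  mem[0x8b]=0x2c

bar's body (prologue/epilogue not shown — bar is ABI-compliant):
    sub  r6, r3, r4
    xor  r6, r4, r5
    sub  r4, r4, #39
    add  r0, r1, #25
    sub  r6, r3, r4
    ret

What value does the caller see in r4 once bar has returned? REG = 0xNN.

prologue: push r0 → mem[0x8b]=0x96, sp=0x8b
prologue: push r6 → mem[0x8a]=0xe9, sp=0x8a
body[0] sub  r6, r3, r4 → r6=0x92
body[1] xor  r6, r4, r5 → r6=0xba
body[2] sub  r4, r4, #39 → r4=0x6e
body[3] add  r0, r1, #25 → r0=0x17
body[4] sub  r6, r3, r4 → r6=0xb9
epilogue: pop r6=0xe9, sp=0x8b
epilogue: pop r0=0x96, sp=0x8c
r4 is caller-saved → body value

REG = 0x6e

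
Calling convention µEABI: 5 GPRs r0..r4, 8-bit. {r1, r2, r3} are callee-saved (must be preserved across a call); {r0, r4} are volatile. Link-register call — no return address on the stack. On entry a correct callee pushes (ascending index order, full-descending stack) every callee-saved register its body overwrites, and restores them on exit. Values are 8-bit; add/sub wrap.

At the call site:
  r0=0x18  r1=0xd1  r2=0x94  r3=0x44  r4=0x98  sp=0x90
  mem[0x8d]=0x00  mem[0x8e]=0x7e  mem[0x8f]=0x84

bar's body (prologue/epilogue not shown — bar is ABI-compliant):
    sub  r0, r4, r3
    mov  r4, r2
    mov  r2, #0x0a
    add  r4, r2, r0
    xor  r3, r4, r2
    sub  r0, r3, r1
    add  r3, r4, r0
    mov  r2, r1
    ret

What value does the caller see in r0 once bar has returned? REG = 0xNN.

REG = 0x83

prologue: push r2 -> mem[0x8f]=0x94, sp=0x8f
prologue: push r3 -> mem[0x8e]=0x44, sp=0x8e
body[0] sub  r0, r4, r3 -> r0=0x54
body[1] mov  r4, r2 -> r4=0x94
body[2] mov  r2, #0x0a -> r2=0x0a
body[3] add  r4, r2, r0 -> r4=0x5e
body[4] xor  r3, r4, r2 -> r3=0x54
body[5] sub  r0, r3, r1 -> r0=0x83
body[6] add  r3, r4, r0 -> r3=0xe1
body[7] mov  r2, r1 -> r2=0xd1
epilogue: pop r3=0x44, sp=0x8f
epilogue: pop r2=0x94, sp=0x90
r0 is caller-saved -> body value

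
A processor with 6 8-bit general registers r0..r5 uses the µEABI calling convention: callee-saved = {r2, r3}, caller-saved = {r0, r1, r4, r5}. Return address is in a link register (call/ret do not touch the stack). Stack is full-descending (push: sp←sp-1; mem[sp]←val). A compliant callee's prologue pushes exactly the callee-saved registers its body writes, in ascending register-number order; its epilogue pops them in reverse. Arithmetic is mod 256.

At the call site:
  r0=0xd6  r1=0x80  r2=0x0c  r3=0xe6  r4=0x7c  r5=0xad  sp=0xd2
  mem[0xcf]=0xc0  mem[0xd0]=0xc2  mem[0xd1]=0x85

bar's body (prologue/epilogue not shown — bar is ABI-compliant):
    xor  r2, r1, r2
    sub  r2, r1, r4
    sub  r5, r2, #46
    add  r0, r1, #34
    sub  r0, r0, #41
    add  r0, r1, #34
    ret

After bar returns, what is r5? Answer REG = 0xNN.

REG = 0xd6

prologue: push r2 → mem[0xd1]=0x0c, sp=0xd1
body[0] xor  r2, r1, r2 → r2=0x8c
body[1] sub  r2, r1, r4 → r2=0x04
body[2] sub  r5, r2, #46 → r5=0xd6
body[3] add  r0, r1, #34 → r0=0xa2
body[4] sub  r0, r0, #41 → r0=0x79
body[5] add  r0, r1, #34 → r0=0xa2
epilogue: pop r2=0x0c, sp=0xd2
r5 is caller-saved → body value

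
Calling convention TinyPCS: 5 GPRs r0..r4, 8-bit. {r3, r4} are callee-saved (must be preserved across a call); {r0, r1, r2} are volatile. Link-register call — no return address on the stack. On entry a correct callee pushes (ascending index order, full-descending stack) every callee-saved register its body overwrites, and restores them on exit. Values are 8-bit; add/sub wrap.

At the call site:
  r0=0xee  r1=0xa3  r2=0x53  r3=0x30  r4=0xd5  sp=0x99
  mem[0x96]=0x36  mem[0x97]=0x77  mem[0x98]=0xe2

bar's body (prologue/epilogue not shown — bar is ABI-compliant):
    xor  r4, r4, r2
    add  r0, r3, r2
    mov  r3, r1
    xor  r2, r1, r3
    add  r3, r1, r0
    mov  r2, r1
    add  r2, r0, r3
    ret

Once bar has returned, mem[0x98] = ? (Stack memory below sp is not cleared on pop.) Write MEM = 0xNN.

MEM = 0x30

prologue: push r3 -> mem[0x98]=0x30, sp=0x98
prologue: push r4 -> mem[0x97]=0xd5, sp=0x97
body[0] xor  r4, r4, r2 -> r4=0x86
body[1] add  r0, r3, r2 -> r0=0x83
body[2] mov  r3, r1 -> r3=0xa3
body[3] xor  r2, r1, r3 -> r2=0x00
body[4] add  r3, r1, r0 -> r3=0x26
body[5] mov  r2, r1 -> r2=0xa3
body[6] add  r2, r0, r3 -> r2=0xa9
epilogue: pop r4=0xd5, sp=0x98
epilogue: pop r3=0x30, sp=0x99
prologue pushed ['r3', 'r4'] at ['0x98', '0x97']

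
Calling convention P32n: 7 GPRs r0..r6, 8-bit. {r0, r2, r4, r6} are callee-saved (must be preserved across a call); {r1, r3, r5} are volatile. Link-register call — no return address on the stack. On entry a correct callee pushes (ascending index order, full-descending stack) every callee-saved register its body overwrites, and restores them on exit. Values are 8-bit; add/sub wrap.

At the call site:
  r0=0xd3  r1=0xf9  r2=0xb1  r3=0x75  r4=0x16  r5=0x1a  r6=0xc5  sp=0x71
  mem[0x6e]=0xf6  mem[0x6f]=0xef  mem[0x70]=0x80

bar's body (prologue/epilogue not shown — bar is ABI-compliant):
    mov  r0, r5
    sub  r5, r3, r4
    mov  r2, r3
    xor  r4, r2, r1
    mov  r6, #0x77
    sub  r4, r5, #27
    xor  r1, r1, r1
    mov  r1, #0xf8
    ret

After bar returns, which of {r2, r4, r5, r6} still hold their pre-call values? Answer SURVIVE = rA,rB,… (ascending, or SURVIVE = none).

SURVIVE = r2,r4,r6

prologue: push r0 → mem[0x70]=0xd3, sp=0x70
prologue: push r2 → mem[0x6f]=0xb1, sp=0x6f
prologue: push r4 → mem[0x6e]=0x16, sp=0x6e
prologue: push r6 → mem[0x6d]=0xc5, sp=0x6d
body[0] mov  r0, r5 → r0=0x1a
body[1] sub  r5, r3, r4 → r5=0x5f
body[2] mov  r2, r3 → r2=0x75
body[3] xor  r4, r2, r1 → r4=0x8c
body[4] mov  r6, #0x77 → r6=0x77
body[5] sub  r4, r5, #27 → r4=0x44
body[6] xor  r1, r1, r1 → r1=0x00
body[7] mov  r1, #0xf8 → r1=0xf8
epilogue: pop r6=0xc5, sp=0x6e
epilogue: pop r4=0x16, sp=0x6f
epilogue: pop r2=0xb1, sp=0x70
epilogue: pop r0=0xd3, sp=0x71
r2: callee-saved, written=True
r4: callee-saved, written=True
r5: caller-saved, written=True
r6: callee-saved, written=True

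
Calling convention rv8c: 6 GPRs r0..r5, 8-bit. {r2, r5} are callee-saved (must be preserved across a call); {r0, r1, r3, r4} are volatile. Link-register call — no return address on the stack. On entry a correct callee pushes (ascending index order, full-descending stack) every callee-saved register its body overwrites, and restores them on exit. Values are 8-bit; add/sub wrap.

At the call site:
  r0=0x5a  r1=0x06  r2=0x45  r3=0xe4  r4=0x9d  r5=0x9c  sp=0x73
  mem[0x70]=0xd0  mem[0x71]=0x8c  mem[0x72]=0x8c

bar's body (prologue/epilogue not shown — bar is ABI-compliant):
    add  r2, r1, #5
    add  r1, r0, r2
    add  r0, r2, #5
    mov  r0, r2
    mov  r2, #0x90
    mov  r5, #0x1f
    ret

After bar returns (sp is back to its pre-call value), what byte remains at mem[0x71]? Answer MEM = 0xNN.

prologue: push r2 → mem[0x72]=0x45, sp=0x72
prologue: push r5 → mem[0x71]=0x9c, sp=0x71
body[0] add  r2, r1, #5 → r2=0x0b
body[1] add  r1, r0, r2 → r1=0x65
body[2] add  r0, r2, #5 → r0=0x10
body[3] mov  r0, r2 → r0=0x0b
body[4] mov  r2, #0x90 → r2=0x90
body[5] mov  r5, #0x1f → r5=0x1f
epilogue: pop r5=0x9c, sp=0x72
epilogue: pop r2=0x45, sp=0x73
prologue pushed ['r2', 'r5'] at ['0x72', '0x71']

MEM = 0x9c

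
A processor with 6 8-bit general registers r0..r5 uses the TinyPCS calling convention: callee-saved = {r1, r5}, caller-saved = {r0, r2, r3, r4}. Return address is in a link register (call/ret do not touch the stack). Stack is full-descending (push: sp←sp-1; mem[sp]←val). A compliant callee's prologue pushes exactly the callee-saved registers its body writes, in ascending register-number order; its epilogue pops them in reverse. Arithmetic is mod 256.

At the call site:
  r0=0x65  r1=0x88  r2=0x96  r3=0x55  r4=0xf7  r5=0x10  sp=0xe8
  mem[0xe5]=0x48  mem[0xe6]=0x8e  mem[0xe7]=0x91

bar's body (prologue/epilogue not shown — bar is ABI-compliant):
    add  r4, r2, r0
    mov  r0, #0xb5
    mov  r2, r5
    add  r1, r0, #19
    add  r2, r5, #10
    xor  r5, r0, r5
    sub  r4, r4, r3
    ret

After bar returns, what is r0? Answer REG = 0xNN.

REG = 0xb5

prologue: push r1 → mem[0xe7]=0x88, sp=0xe7
prologue: push r5 → mem[0xe6]=0x10, sp=0xe6
body[0] add  r4, r2, r0 → r4=0xfb
body[1] mov  r0, #0xb5 → r0=0xb5
body[2] mov  r2, r5 → r2=0x10
body[3] add  r1, r0, #19 → r1=0xc8
body[4] add  r2, r5, #10 → r2=0x1a
body[5] xor  r5, r0, r5 → r5=0xa5
body[6] sub  r4, r4, r3 → r4=0xa6
epilogue: pop r5=0x10, sp=0xe7
epilogue: pop r1=0x88, sp=0xe8
r0 is caller-saved → body value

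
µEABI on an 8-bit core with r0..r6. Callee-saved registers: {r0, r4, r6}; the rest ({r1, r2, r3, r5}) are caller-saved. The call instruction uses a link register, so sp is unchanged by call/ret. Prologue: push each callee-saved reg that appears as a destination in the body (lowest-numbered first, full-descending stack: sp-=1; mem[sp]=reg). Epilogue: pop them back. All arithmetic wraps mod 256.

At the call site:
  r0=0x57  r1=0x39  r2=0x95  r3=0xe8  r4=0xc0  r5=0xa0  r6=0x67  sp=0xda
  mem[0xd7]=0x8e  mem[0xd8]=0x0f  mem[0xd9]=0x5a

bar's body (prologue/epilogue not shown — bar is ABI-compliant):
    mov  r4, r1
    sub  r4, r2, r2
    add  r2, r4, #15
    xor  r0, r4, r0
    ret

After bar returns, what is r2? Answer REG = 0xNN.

prologue: push r0 -> mem[0xd9]=0x57, sp=0xd9
prologue: push r4 -> mem[0xd8]=0xc0, sp=0xd8
body[0] mov  r4, r1 -> r4=0x39
body[1] sub  r4, r2, r2 -> r4=0x00
body[2] add  r2, r4, #15 -> r2=0x0f
body[3] xor  r0, r4, r0 -> r0=0x57
epilogue: pop r4=0xc0, sp=0xd9
epilogue: pop r0=0x57, sp=0xda
r2 is caller-saved -> body value

REG = 0x0f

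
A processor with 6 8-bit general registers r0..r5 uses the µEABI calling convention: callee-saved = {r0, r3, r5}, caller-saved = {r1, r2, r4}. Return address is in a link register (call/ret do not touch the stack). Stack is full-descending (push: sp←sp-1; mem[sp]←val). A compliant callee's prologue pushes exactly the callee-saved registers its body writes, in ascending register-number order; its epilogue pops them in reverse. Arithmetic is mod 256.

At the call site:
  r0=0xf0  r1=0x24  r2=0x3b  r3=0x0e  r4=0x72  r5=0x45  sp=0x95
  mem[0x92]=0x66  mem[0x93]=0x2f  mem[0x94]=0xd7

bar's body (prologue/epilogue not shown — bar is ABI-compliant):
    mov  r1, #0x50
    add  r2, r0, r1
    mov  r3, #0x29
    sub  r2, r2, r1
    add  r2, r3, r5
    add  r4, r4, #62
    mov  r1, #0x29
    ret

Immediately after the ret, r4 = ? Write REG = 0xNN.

REG = 0xb0

prologue: push r3 -> mem[0x94]=0x0e, sp=0x94
body[0] mov  r1, #0x50 -> r1=0x50
body[1] add  r2, r0, r1 -> r2=0x40
body[2] mov  r3, #0x29 -> r3=0x29
body[3] sub  r2, r2, r1 -> r2=0xf0
body[4] add  r2, r3, r5 -> r2=0x6e
body[5] add  r4, r4, #62 -> r4=0xb0
body[6] mov  r1, #0x29 -> r1=0x29
epilogue: pop r3=0x0e, sp=0x95
r4 is caller-saved -> body value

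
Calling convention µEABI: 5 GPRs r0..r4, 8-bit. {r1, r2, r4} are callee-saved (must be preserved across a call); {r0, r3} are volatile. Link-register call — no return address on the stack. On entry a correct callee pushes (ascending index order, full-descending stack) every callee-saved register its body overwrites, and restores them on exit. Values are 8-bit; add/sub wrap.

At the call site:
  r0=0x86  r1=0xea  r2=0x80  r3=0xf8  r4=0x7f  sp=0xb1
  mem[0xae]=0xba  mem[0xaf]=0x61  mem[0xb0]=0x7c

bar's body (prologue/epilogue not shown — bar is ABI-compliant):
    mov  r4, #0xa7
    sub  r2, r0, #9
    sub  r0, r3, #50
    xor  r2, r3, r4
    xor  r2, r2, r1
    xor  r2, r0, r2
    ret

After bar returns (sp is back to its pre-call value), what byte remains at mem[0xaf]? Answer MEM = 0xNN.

prologue: push r2 → mem[0xb0]=0x80, sp=0xb0
prologue: push r4 → mem[0xaf]=0x7f, sp=0xaf
body[0] mov  r4, #0xa7 → r4=0xa7
body[1] sub  r2, r0, #9 → r2=0x7d
body[2] sub  r0, r3, #50 → r0=0xc6
body[3] xor  r2, r3, r4 → r2=0x5f
body[4] xor  r2, r2, r1 → r2=0xb5
body[5] xor  r2, r0, r2 → r2=0x73
epilogue: pop r4=0x7f, sp=0xb0
epilogue: pop r2=0x80, sp=0xb1
prologue pushed ['r2', 'r4'] at ['0xb0', '0xaf']

MEM = 0x7f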